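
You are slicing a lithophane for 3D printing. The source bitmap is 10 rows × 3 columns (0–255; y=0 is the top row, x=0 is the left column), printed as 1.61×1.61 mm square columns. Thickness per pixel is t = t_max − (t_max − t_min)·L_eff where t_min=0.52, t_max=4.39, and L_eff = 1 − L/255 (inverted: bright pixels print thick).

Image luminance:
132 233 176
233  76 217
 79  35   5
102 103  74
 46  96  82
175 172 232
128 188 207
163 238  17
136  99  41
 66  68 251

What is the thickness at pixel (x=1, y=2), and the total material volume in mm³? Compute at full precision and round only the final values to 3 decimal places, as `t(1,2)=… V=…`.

span = t_max - t_min = 4.39 - 0.52 = 3.870
L(1,2) = 35, L_eff = 1 - 35/255 = 0.862745 (inverted)
t(1,2) = 4.39 - 3.870·0.862745 = 1.051
Σt over all 10·3 pixels = 63183/850 ≈ 74.3329412
V = pitch²·Σt = 1.61²·63183/850 = 192.678

t(1,2)=1.051 V=192.678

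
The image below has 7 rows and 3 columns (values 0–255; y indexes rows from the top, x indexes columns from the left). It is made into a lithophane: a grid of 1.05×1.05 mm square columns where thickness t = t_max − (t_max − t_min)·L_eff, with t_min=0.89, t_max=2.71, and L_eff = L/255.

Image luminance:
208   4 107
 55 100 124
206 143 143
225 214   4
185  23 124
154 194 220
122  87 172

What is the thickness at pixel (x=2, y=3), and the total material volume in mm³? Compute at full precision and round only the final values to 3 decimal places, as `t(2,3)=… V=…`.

t(2,3)=2.681 V=40.600

span = t_max - t_min = 2.71 - 0.89 = 1.820
L(2,3) = 4, L_eff = 4/255 = 0.015686
t(2,3) = 2.71 - 1.820·0.015686 = 2.681
Σt over all 7·3 pixels = 313019/8500 ≈ 36.8257647
V = pitch²·Σt = 1.05²·313019/8500 = 40.600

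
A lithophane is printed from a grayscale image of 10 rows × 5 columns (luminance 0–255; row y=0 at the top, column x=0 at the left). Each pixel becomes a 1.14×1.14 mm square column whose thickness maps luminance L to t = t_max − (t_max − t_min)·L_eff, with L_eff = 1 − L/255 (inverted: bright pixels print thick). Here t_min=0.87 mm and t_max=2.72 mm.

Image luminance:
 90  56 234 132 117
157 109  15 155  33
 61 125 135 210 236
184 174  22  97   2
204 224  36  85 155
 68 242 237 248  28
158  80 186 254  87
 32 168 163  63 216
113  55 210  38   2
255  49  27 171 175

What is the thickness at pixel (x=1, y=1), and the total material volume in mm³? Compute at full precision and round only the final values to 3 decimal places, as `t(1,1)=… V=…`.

span = t_max - t_min = 2.72 - 0.87 = 1.850
L(1,1) = 109, L_eff = 1 - 109/255 = 0.572549 (inverted)
t(1,1) = 2.72 - 1.850·0.572549 = 1.661
Σt over all 10·5 pixels = 457651/5100 ≈ 89.7354902
V = pitch²·Σt = 1.14²·457651/5100 = 116.620

t(1,1)=1.661 V=116.620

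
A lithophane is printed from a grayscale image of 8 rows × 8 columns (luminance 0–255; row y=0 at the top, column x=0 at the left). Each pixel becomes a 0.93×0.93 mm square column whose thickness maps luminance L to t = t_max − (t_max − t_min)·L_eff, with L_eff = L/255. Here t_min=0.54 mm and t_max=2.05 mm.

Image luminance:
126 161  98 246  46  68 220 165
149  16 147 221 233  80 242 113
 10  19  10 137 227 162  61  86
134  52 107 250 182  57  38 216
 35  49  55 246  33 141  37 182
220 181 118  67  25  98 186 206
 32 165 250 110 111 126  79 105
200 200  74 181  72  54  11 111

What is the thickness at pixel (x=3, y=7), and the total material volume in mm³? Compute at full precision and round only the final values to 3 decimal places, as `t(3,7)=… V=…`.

t(3,7)=0.978 V=73.327

span = t_max - t_min = 2.05 - 0.54 = 1.510
L(3,7) = 181, L_eff = 181/255 = 0.709804
t(3,7) = 2.05 - 1.510·0.709804 = 0.978
Σt over all 8·8 pixels = 720637/8500 ≈ 84.7808235
V = pitch²·Σt = 0.93²·720637/8500 = 73.327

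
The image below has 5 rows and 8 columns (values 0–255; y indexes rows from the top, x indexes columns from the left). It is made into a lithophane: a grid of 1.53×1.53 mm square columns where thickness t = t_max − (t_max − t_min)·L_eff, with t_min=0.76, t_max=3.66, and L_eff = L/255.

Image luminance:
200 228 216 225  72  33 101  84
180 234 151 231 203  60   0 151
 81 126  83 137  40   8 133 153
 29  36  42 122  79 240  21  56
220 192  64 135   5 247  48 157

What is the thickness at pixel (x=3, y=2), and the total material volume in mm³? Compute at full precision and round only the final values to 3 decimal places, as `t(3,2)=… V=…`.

t(3,2)=2.102 V=214.310

span = t_max - t_min = 3.66 - 0.76 = 2.900
L(3,2) = 137, L_eff = 137/255 = 0.537255
t(3,2) = 3.66 - 2.900·0.537255 = 2.102
Σt over all 5·8 pixels = 233453/2550 ≈ 91.5501961
V = pitch²·Σt = 1.53²·233453/2550 = 214.310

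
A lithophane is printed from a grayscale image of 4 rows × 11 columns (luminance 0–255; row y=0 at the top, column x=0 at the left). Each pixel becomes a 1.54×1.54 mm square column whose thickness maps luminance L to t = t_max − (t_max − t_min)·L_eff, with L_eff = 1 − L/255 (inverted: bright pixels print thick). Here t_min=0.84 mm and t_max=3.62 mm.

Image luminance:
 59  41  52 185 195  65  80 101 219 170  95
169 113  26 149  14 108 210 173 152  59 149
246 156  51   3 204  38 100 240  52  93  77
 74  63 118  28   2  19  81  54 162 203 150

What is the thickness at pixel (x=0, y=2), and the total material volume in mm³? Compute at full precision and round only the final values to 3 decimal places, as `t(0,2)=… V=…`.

span = t_max - t_min = 3.62 - 0.84 = 2.780
L(0,2) = 246, L_eff = 1 - 246/255 = 0.035294 (inverted)
t(0,2) = 3.62 - 2.780·0.035294 = 3.522
Σt over all 4·11 pixels = 569081/6375 ≈ 89.2676078
V = pitch²·Σt = 1.54²·569081/6375 = 211.707

t(0,2)=3.522 V=211.707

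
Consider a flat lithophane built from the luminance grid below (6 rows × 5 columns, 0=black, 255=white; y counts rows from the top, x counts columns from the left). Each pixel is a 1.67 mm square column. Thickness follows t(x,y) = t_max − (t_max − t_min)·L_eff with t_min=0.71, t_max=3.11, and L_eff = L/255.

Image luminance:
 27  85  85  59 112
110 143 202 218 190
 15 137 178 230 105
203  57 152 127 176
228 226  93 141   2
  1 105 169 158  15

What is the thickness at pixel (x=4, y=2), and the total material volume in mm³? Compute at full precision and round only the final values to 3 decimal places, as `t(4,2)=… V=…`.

t(4,2)=2.122 V=161.799

span = t_max - t_min = 3.11 - 0.71 = 2.400
L(4,2) = 105, L_eff = 105/255 = 0.411765
t(4,2) = 3.11 - 2.400·0.411765 = 2.122
Σt over all 6·5 pixels = 49313/850 ≈ 58.0152941
V = pitch²·Σt = 1.67²·49313/850 = 161.799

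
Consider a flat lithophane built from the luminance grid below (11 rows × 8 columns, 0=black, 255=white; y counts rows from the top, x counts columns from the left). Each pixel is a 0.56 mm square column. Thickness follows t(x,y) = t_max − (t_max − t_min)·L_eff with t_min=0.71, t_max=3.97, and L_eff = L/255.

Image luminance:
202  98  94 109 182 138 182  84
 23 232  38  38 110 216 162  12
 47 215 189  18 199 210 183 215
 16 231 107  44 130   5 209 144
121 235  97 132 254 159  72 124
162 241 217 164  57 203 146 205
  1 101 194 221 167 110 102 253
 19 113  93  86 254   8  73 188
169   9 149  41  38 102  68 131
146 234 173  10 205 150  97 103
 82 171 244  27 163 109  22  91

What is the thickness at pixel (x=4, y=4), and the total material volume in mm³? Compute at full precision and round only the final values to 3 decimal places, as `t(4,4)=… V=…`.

t(4,4)=0.723 V=63.903

span = t_max - t_min = 3.97 - 0.71 = 3.260
L(4,4) = 254, L_eff = 254/255 = 0.996078
t(4,4) = 3.97 - 3.260·0.996078 = 0.723
Σt over all 11·8 pixels = 433016/2125 ≈ 203.7722353
V = pitch²·Σt = 0.56²·433016/2125 = 63.903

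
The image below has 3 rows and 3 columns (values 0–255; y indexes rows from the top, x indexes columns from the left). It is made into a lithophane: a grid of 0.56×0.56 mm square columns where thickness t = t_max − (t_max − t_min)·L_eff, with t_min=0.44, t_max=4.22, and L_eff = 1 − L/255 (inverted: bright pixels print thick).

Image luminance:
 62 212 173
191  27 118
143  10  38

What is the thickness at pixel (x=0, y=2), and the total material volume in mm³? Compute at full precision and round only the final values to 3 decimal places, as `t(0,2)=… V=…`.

span = t_max - t_min = 4.22 - 0.44 = 3.780
L(0,2) = 143, L_eff = 1 - 143/255 = 0.439216 (inverted)
t(0,2) = 4.22 - 3.780·0.439216 = 2.560
Σt over all 3·3 pixels = 39096/2125 ≈ 18.3981176
V = pitch²·Σt = 0.56²·39096/2125 = 5.770

t(0,2)=2.560 V=5.770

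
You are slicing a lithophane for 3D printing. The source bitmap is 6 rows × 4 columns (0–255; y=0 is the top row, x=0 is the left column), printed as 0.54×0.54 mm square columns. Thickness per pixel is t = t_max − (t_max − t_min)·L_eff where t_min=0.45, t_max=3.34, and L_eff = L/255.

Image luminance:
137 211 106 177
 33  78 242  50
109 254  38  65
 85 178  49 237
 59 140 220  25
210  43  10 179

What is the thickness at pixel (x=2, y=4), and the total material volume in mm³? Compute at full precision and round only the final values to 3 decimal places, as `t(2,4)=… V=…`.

span = t_max - t_min = 3.34 - 0.45 = 2.890
L(2,4) = 220, L_eff = 220/255 = 0.862745
t(2,4) = 3.34 - 2.890·0.862745 = 0.847
Σt over all 6·4 pixels = 14069/300 ≈ 46.8966667
V = pitch²·Σt = 0.54²·14069/300 = 13.675

t(2,4)=0.847 V=13.675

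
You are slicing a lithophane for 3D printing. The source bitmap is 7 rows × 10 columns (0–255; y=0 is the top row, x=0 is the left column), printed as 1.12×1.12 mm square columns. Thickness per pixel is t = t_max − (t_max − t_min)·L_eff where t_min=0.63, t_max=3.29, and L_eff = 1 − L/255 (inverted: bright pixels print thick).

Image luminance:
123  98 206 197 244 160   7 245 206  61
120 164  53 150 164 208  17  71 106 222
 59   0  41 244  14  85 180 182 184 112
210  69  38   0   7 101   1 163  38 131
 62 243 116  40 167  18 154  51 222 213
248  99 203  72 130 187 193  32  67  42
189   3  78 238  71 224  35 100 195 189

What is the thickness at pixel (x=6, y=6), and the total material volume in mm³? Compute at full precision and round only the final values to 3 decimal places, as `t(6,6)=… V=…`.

t(6,6)=0.995 V=167.354

span = t_max - t_min = 3.29 - 0.63 = 2.660
L(6,6) = 35, L_eff = 1 - 35/255 = 0.862745 (inverted)
t(6,6) = 3.29 - 2.660·0.862745 = 0.995
Σt over all 7·10 pixels = 567007/4250 ≈ 133.4134118
V = pitch²·Σt = 1.12²·567007/4250 = 167.354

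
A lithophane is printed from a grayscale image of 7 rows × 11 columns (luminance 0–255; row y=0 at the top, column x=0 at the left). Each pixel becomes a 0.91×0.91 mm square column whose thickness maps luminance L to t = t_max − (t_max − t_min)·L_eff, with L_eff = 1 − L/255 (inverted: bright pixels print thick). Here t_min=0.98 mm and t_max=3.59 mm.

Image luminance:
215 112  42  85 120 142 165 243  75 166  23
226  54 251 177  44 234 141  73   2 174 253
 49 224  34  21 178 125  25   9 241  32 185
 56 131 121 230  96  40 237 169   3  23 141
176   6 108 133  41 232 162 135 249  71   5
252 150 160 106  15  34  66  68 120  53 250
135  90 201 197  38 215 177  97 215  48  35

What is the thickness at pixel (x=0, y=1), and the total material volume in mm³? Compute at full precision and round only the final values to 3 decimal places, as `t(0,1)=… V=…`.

span = t_max - t_min = 3.59 - 0.98 = 2.610
L(0,1) = 226, L_eff = 1 - 226/255 = 0.113725 (inverted)
t(0,1) = 3.59 - 2.610·0.113725 = 3.293
Σt over all 7·11 pixels = 1461559/8500 ≈ 171.9481176
V = pitch²·Σt = 0.91²·1461559/8500 = 142.390

t(0,1)=3.293 V=142.390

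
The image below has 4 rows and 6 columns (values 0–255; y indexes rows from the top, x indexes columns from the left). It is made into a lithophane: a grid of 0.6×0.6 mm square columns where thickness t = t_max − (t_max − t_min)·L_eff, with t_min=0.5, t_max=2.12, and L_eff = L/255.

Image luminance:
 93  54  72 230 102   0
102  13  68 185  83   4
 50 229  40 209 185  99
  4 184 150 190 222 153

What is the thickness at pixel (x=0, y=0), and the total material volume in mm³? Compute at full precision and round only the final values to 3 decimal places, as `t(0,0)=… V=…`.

span = t_max - t_min = 2.12 - 0.5 = 1.620
L(0,0) = 93, L_eff = 93/255 = 0.364706
t(0,0) = 2.12 - 1.620·0.364706 = 1.529
Σt over all 4·6 pixels = 142773/4250 ≈ 33.5936471
V = pitch²·Σt = 0.6²·142773/4250 = 12.094

t(0,0)=1.529 V=12.094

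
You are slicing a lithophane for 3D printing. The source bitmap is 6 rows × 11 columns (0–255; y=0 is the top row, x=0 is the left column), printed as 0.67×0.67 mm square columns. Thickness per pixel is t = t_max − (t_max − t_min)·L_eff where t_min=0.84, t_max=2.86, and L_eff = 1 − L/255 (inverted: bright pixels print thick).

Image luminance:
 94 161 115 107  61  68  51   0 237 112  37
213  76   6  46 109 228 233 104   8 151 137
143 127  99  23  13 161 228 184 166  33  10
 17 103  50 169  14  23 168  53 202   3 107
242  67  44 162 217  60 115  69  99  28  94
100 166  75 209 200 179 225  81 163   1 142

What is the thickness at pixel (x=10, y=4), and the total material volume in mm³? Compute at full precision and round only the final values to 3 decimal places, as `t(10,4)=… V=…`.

span = t_max - t_min = 2.86 - 0.84 = 2.020
L(10,4) = 94, L_eff = 1 - 94/255 = 0.631373 (inverted)
t(10,4) = 2.86 - 2.020·0.631373 = 1.585
Σt over all 6·11 pixels = 238808/2125 ≈ 112.3802353
V = pitch²·Σt = 0.67²·238808/2125 = 50.447

t(10,4)=1.585 V=50.447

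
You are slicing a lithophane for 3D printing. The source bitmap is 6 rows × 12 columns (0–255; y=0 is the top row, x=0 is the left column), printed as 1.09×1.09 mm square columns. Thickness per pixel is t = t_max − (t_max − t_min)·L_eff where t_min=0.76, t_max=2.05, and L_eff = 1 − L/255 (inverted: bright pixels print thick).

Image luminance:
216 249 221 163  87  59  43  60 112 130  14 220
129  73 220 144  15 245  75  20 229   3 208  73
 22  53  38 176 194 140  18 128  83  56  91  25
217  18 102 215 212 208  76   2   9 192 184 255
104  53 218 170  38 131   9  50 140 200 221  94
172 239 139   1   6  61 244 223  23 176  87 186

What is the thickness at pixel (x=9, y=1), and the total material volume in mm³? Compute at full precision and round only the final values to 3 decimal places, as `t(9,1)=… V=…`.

span = t_max - t_min = 2.05 - 0.76 = 1.290
L(9,1) = 3, L_eff = 1 - 3/255 = 0.988235 (inverted)
t(9,1) = 2.05 - 1.290·0.988235 = 0.775
Σt over all 6·12 pixels = 839521/8500 ≈ 98.7671765
V = pitch²·Σt = 1.09²·839521/8500 = 117.345

t(9,1)=0.775 V=117.345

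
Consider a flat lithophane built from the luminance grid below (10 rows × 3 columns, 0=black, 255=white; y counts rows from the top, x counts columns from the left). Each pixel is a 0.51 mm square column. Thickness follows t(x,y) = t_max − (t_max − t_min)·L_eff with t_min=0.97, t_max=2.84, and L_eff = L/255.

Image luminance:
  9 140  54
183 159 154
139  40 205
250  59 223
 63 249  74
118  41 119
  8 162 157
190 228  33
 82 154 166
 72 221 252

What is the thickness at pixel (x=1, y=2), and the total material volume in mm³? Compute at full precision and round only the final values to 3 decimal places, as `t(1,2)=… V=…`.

span = t_max - t_min = 2.84 - 0.97 = 1.870
L(1,2) = 40, L_eff = 40/255 = 0.156863
t(1,2) = 2.84 - 1.870·0.156863 = 2.547
Σt over all 10·3 pixels = 20939/375 ≈ 55.8373333
V = pitch²·Σt = 0.51²·20939/375 = 14.523

t(1,2)=2.547 V=14.523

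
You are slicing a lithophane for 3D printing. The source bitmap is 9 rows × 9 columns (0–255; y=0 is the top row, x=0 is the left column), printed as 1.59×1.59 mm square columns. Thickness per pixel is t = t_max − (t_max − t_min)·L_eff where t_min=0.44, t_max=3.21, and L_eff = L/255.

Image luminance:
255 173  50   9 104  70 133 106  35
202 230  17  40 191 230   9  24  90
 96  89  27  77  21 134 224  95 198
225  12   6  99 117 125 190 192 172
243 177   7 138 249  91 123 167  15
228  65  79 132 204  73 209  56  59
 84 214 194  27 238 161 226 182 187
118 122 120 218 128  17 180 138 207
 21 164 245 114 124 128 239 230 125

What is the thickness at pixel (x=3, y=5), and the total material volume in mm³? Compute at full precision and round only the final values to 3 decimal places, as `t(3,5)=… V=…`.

t(3,5)=1.776 V=368.073

span = t_max - t_min = 3.21 - 0.44 = 2.770
L(3,5) = 132, L_eff = 132/255 = 0.517647
t(3,5) = 3.21 - 2.770·0.517647 = 1.776
Σt over all 9·9 pixels = 618769/4250 ≈ 145.5927059
V = pitch²·Σt = 1.59²·618769/4250 = 368.073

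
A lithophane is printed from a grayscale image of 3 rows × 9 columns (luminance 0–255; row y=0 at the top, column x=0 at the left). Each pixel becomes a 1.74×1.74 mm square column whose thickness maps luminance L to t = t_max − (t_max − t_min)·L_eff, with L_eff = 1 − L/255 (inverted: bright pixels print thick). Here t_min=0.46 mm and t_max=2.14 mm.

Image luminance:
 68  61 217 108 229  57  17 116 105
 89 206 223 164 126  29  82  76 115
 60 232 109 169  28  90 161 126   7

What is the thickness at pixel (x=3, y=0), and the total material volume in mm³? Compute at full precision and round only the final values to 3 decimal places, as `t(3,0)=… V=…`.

span = t_max - t_min = 2.14 - 0.46 = 1.680
L(3,0) = 108, L_eff = 1 - 108/255 = 0.576471 (inverted)
t(3,0) = 2.14 - 1.680·0.576471 = 1.172
Σt over all 3·9 pixels = 27749/850 ≈ 32.6458824
V = pitch²·Σt = 1.74²·27749/850 = 98.839

t(3,0)=1.172 V=98.839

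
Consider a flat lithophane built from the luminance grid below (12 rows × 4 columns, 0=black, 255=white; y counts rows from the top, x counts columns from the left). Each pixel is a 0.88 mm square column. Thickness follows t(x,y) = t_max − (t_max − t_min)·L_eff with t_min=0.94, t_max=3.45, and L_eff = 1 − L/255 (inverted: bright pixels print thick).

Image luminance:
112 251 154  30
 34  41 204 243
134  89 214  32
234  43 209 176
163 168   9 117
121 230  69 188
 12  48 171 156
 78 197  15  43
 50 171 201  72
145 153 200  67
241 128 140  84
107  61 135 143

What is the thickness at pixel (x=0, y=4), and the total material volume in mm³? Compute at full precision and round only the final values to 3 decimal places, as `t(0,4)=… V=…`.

t(0,4)=2.544 V=81.309

span = t_max - t_min = 3.45 - 0.94 = 2.510
L(0,4) = 163, L_eff = 1 - 163/255 = 0.360784 (inverted)
t(0,4) = 3.45 - 2.510·0.360784 = 2.544
Σt over all 12·4 pixels = 2677393/25500 ≈ 104.9958039
V = pitch²·Σt = 0.88²·2677393/25500 = 81.309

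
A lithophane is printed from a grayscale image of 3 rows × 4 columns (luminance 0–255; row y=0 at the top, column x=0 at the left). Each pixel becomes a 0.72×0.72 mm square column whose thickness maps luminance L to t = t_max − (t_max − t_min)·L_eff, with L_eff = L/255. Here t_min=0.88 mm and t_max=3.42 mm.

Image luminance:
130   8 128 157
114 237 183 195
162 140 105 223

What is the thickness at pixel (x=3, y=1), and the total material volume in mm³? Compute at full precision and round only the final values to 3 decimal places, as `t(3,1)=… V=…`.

t(3,1)=1.478 V=12.073

span = t_max - t_min = 3.42 - 0.88 = 2.540
L(3,1) = 195, L_eff = 195/255 = 0.764706
t(3,1) = 3.42 - 2.540·0.764706 = 1.478
Σt over all 3·4 pixels = 49491/2125 ≈ 23.2898824
V = pitch²·Σt = 0.72²·49491/2125 = 12.073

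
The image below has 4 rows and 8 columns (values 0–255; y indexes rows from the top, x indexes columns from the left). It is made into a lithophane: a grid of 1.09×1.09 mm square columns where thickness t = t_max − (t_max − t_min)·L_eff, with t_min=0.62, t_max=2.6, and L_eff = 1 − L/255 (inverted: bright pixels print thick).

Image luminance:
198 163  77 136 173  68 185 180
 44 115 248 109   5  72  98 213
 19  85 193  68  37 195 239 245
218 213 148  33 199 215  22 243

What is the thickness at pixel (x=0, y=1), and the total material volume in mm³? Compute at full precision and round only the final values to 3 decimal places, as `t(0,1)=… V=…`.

t(0,1)=0.962 V=64.680

span = t_max - t_min = 2.6 - 0.62 = 1.980
L(0,1) = 44, L_eff = 1 - 44/255 = 0.827451 (inverted)
t(0,1) = 2.6 - 1.980·0.827451 = 0.962
Σt over all 4·8 pixels = 115684/2125 ≈ 54.4395294
V = pitch²·Σt = 1.09²·115684/2125 = 64.680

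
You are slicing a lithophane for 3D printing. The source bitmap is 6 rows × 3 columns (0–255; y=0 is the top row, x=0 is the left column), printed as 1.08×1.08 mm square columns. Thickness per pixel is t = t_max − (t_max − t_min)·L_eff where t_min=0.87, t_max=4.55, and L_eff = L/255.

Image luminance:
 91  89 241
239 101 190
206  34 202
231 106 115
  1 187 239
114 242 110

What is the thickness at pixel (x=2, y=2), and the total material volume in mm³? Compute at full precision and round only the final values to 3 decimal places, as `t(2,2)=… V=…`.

span = t_max - t_min = 4.55 - 0.87 = 3.680
L(2,2) = 202, L_eff = 202/255 = 0.792157
t(2,2) = 4.55 - 3.680·0.792157 = 1.635
Σt over all 6·3 pixels = 540433/12750 ≈ 42.3869020
V = pitch²·Σt = 1.08²·540433/12750 = 49.440

t(2,2)=1.635 V=49.440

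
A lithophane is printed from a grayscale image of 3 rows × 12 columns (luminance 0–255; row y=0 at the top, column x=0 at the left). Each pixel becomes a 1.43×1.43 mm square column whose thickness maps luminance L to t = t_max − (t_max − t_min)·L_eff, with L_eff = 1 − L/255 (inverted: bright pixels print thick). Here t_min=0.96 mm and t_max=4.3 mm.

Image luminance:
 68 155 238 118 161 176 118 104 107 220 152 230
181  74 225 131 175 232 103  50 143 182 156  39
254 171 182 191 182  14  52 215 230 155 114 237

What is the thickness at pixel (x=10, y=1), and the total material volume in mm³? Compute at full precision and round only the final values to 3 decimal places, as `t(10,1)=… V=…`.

t(10,1)=3.003 V=218.922

span = t_max - t_min = 4.3 - 0.96 = 3.340
L(10,1) = 156, L_eff = 1 - 156/255 = 0.388235 (inverted)
t(10,1) = 4.3 - 3.340·0.388235 = 3.003
Σt over all 3·12 pixels = 90999/850 ≈ 107.0576471
V = pitch²·Σt = 1.43²·90999/850 = 218.922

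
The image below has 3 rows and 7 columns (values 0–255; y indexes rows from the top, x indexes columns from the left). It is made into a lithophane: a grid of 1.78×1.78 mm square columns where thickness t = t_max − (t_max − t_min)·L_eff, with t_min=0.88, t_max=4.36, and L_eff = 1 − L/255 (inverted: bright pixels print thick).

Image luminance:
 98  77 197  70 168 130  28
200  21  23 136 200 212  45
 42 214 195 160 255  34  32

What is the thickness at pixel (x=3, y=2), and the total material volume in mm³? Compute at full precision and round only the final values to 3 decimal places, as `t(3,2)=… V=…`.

span = t_max - t_min = 4.36 - 0.88 = 3.480
L(3,2) = 160, L_eff = 1 - 160/255 = 0.372549 (inverted)
t(3,2) = 4.36 - 3.480·0.372549 = 3.064
Σt over all 3·7 pixels = 112843/2125 ≈ 53.1025882
V = pitch²·Σt = 1.78²·112843/2125 = 168.250

t(3,2)=3.064 V=168.250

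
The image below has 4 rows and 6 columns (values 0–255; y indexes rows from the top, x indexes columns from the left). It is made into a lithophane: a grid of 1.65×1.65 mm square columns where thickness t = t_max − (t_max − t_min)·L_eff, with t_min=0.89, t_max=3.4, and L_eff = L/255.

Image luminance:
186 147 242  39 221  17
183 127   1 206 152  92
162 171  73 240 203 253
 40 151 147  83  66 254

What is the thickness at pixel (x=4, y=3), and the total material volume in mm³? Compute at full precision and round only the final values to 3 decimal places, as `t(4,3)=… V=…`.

t(4,3)=2.750 V=129.542

span = t_max - t_min = 3.4 - 0.89 = 2.510
L(4,3) = 66, L_eff = 66/255 = 0.258824
t(4,3) = 3.4 - 2.510·0.258824 = 2.750
Σt over all 4·6 pixels = 101112/2125 ≈ 47.5821176
V = pitch²·Σt = 1.65²·101112/2125 = 129.542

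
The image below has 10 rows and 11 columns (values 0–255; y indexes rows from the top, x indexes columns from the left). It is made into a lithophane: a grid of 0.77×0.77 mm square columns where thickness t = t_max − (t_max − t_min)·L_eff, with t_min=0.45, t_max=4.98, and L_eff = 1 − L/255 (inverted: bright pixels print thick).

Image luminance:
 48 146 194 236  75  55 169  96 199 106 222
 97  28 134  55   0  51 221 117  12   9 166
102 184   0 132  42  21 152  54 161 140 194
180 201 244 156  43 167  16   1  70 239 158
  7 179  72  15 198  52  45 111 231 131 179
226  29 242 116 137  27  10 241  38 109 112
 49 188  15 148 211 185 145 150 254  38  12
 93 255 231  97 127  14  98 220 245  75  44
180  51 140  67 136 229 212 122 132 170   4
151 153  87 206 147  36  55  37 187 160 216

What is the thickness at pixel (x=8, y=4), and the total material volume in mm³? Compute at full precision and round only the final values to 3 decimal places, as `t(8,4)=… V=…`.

span = t_max - t_min = 4.98 - 0.45 = 4.530
L(8,4) = 231, L_eff = 1 - 231/255 = 0.094118 (inverted)
t(8,4) = 4.98 - 4.530·0.094118 = 4.554
Σt over all 10·11 pixels = 1219961/4250 ≈ 287.0496471
V = pitch²·Σt = 0.77²·1219961/4250 = 170.192

t(8,4)=4.554 V=170.192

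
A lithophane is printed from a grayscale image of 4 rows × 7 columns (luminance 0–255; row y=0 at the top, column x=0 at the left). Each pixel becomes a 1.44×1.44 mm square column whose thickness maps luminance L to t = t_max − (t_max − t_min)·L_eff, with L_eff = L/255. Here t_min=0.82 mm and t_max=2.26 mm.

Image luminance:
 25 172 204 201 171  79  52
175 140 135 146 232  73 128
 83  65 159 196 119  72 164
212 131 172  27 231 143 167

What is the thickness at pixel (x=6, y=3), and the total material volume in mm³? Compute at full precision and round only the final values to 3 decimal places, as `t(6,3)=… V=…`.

t(6,3)=1.317 V=85.854

span = t_max - t_min = 2.26 - 0.82 = 1.440
L(6,3) = 167, L_eff = 167/255 = 0.654902
t(6,3) = 2.26 - 1.440·0.654902 = 1.317
Σt over all 4·7 pixels = 87982/2125 ≈ 41.4032941
V = pitch²·Σt = 1.44²·87982/2125 = 85.854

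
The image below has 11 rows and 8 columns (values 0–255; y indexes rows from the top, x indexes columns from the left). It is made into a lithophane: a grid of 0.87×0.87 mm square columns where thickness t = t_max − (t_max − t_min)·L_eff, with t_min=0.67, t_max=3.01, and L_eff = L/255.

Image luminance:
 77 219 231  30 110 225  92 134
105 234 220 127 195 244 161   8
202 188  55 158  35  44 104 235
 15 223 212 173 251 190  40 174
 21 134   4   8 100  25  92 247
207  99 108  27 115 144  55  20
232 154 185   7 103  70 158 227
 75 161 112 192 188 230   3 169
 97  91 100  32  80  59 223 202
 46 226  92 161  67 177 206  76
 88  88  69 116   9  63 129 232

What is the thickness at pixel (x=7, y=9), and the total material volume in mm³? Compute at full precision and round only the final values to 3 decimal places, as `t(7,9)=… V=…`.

span = t_max - t_min = 3.01 - 0.67 = 2.340
L(7,9) = 76, L_eff = 76/255 = 0.298039
t(7,9) = 3.01 - 2.340·0.298039 = 2.313
Σt over all 11·8 pixels = 346186/2125 ≈ 162.9110588
V = pitch²·Σt = 0.87²·346186/2125 = 123.307

t(7,9)=2.313 V=123.307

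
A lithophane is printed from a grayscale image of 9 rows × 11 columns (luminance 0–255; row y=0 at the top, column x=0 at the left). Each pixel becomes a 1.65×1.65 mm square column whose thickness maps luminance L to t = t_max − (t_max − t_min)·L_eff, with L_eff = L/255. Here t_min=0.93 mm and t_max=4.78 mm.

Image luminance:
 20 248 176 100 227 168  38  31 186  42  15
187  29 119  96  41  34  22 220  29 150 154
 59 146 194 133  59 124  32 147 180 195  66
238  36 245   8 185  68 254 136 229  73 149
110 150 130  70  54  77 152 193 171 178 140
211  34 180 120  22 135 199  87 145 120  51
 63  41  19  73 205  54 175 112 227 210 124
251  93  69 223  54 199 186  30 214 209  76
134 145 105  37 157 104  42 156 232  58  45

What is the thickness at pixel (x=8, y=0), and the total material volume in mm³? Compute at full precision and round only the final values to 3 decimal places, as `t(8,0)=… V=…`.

t(8,0)=1.972 V=789.375

span = t_max - t_min = 4.78 - 0.93 = 3.850
L(8,0) = 186, L_eff = 186/255 = 0.729412
t(8,0) = 4.78 - 3.850·0.729412 = 1.972
Σt over all 9·11 pixels = 1478719/5100 ≈ 289.9449020
V = pitch²·Σt = 1.65²·1478719/5100 = 789.375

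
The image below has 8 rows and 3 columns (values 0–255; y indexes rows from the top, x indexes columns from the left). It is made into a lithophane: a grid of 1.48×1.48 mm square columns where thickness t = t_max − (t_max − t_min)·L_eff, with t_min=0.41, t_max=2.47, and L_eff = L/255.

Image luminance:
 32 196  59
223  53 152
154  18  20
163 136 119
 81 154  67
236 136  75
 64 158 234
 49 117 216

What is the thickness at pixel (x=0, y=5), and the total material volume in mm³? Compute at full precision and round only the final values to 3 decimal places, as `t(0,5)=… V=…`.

span = t_max - t_min = 2.47 - 0.41 = 2.060
L(0,5) = 236, L_eff = 236/255 = 0.925490
t(0,5) = 2.47 - 2.060·0.925490 = 0.563
Σt over all 8·3 pixels = 227942/6375 ≈ 35.7556078
V = pitch²·Σt = 1.48²·227942/6375 = 78.319

t(0,5)=0.563 V=78.319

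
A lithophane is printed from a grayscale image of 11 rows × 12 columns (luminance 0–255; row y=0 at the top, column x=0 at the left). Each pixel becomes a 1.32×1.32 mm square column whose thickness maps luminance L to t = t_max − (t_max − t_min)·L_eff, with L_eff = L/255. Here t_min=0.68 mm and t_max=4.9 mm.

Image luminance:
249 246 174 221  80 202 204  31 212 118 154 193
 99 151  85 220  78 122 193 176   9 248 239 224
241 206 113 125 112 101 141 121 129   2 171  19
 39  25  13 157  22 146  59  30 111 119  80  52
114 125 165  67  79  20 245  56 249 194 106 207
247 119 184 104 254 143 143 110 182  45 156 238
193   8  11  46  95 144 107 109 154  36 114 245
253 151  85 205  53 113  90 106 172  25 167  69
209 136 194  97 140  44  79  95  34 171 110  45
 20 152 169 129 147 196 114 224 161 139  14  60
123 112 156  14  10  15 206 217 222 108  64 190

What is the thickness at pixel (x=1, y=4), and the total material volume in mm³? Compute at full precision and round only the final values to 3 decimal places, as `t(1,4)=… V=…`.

span = t_max - t_min = 4.9 - 0.68 = 4.220
L(1,4) = 125, L_eff = 125/255 = 0.490196
t(1,4) = 4.9 - 4.220·0.490196 = 2.831
Σt over all 11·12 pixels = 367.436
V = pitch²·Σt = 1.32²·367.436 = 640.220

t(1,4)=2.831 V=640.220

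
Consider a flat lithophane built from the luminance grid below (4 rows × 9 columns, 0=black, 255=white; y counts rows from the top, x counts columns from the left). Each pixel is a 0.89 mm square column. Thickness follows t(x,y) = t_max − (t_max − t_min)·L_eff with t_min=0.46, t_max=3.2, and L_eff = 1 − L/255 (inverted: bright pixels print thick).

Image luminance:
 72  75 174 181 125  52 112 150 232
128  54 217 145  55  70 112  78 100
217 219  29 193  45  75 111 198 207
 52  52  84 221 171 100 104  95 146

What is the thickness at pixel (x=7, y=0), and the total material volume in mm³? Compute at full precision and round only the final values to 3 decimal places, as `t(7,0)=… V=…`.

span = t_max - t_min = 3.2 - 0.46 = 2.740
L(7,0) = 150, L_eff = 1 - 150/255 = 0.411765 (inverted)
t(7,0) = 3.2 - 2.740·0.411765 = 2.072
Σt over all 4·9 pixels = 820927/12750 ≈ 64.3864314
V = pitch²·Σt = 0.89²·820927/12750 = 51.000

t(7,0)=2.072 V=51.000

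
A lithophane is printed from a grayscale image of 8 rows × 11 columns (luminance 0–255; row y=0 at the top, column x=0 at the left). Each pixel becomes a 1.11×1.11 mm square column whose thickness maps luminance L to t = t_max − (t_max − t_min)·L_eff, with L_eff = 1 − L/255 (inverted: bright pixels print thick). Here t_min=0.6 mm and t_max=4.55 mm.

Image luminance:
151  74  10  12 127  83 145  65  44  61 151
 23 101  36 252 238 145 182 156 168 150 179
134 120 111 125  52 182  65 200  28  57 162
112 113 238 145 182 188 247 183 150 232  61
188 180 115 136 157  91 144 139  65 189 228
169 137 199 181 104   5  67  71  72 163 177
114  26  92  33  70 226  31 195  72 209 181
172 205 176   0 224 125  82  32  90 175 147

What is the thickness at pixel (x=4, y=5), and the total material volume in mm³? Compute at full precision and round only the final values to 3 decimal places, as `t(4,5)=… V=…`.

t(4,5)=2.211 V=280.606

span = t_max - t_min = 4.55 - 0.6 = 3.950
L(4,5) = 104, L_eff = 1 - 104/255 = 0.592157 (inverted)
t(4,5) = 4.55 - 3.950·0.592157 = 2.211
Σt over all 8·11 pixels = 580753/2550 ≈ 227.7462745
V = pitch²·Σt = 1.11²·580753/2550 = 280.606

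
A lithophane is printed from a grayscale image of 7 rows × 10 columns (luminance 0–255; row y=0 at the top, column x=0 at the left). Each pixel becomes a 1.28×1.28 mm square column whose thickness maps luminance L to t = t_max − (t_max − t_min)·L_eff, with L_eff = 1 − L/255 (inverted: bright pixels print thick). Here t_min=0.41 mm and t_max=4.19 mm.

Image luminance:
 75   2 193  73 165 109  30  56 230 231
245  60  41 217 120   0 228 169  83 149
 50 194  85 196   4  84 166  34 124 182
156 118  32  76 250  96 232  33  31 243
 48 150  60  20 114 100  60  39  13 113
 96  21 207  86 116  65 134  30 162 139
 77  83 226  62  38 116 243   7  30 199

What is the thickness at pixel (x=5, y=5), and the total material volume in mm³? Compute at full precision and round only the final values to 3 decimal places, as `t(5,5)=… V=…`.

t(5,5)=1.374 V=234.420

span = t_max - t_min = 4.19 - 0.41 = 3.780
L(5,5) = 65, L_eff = 1 - 65/255 = 0.745098 (inverted)
t(5,5) = 4.19 - 3.780·0.745098 = 1.374
Σt over all 7·10 pixels = 608083/4250 ≈ 143.0783529
V = pitch²·Σt = 1.28²·608083/4250 = 234.420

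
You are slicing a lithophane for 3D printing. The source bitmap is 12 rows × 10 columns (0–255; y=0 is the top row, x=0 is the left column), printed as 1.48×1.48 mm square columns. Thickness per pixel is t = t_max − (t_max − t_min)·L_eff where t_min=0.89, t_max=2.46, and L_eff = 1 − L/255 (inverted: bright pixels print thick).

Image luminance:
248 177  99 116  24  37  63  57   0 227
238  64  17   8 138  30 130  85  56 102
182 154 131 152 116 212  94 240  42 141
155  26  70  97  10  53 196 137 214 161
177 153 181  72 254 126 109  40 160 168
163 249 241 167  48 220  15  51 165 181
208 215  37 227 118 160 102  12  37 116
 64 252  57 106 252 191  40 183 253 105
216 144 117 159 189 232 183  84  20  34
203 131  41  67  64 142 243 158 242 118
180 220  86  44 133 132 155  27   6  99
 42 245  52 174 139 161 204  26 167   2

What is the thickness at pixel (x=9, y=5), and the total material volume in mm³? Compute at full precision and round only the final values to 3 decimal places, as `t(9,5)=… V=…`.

t(9,5)=2.004 V=439.664

span = t_max - t_min = 2.46 - 0.89 = 1.570
L(9,5) = 181, L_eff = 1 - 181/255 = 0.290196 (inverted)
t(9,5) = 2.46 - 1.570·0.290196 = 2.004
Σt over all 12·10 pixels = 341229/1700 ≈ 200.7229412
V = pitch²·Σt = 1.48²·341229/1700 = 439.664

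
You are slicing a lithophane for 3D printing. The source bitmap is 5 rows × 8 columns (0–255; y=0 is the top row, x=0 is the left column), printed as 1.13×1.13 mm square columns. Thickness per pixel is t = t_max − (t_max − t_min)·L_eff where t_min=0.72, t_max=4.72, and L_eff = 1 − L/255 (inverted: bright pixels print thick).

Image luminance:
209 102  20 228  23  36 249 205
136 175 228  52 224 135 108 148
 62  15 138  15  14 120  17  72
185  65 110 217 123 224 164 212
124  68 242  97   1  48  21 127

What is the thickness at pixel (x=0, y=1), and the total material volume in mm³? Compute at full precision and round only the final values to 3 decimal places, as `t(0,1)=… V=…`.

span = t_max - t_min = 4.72 - 0.72 = 4.000
L(0,1) = 136, L_eff = 1 - 136/255 = 0.466667 (inverted)
t(0,1) = 4.72 - 4.000·0.466667 = 2.853
Σt over all 5·8 pixels = 5276/51 ≈ 103.4509804
V = pitch²·Σt = 1.13²·5276/51 = 132.097

t(0,1)=2.853 V=132.097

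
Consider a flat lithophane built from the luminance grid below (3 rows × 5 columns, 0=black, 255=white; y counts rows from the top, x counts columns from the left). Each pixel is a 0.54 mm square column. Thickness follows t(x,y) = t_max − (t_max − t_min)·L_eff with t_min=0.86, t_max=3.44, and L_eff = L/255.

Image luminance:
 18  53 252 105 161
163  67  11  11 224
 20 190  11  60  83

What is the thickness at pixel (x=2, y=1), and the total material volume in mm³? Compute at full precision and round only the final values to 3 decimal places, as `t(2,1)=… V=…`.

span = t_max - t_min = 3.44 - 0.86 = 2.580
L(2,1) = 11, L_eff = 11/255 = 0.043137
t(2,1) = 3.44 - 2.580·0.043137 = 3.329
Σt over all 3·5 pixels = 157853/4250 ≈ 37.1418824
V = pitch²·Σt = 0.54²·157853/4250 = 10.831

t(2,1)=3.329 V=10.831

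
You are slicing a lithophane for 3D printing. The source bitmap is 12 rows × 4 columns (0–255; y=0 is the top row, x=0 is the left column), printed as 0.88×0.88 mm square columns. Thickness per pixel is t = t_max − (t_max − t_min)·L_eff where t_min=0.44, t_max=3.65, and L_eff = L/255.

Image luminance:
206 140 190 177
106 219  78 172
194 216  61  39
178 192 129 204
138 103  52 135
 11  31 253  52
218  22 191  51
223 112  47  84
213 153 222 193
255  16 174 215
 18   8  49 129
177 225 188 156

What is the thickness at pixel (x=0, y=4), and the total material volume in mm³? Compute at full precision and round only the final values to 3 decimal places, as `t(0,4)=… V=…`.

t(0,4)=1.913 V=71.190

span = t_max - t_min = 3.65 - 0.44 = 3.210
L(0,4) = 138, L_eff = 138/255 = 0.541176
t(0,4) = 3.65 - 3.210·0.541176 = 1.913
Σt over all 12·4 pixels = 156279/1700 ≈ 91.9288235
V = pitch²·Σt = 0.88²·156279/1700 = 71.190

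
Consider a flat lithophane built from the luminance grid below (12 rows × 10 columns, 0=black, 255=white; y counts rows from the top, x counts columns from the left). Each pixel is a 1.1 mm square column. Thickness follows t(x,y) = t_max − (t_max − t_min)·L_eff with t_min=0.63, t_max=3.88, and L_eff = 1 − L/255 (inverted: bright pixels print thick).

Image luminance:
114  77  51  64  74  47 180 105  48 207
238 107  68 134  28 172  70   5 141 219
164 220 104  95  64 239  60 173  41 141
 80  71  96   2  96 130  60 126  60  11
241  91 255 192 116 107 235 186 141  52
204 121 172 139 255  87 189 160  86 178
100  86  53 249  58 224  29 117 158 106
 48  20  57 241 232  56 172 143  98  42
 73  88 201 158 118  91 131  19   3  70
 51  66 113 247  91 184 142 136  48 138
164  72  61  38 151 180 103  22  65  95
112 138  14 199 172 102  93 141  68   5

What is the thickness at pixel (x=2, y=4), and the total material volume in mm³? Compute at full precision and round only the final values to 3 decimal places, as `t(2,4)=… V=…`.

t(2,4)=3.880 V=304.926

span = t_max - t_min = 3.88 - 0.63 = 3.250
L(2,4) = 255, L_eff = 1 - 255/255 = 0.000000 (inverted)
t(2,4) = 3.88 - 3.250·0.000000 = 3.880
Σt over all 12·10 pixels = 51409/204 ≈ 252.0049020
V = pitch²·Σt = 1.1²·51409/204 = 304.926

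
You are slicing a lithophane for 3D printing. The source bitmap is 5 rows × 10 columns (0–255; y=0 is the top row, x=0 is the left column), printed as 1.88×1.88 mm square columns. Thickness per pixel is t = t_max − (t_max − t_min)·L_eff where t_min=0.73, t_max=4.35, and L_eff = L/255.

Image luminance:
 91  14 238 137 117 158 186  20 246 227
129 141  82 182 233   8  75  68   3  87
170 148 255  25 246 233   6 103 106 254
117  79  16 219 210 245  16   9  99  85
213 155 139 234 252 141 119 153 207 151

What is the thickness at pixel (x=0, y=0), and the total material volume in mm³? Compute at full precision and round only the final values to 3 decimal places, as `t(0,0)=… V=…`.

span = t_max - t_min = 4.35 - 0.73 = 3.620
L(0,0) = 91, L_eff = 91/255 = 0.356863
t(0,0) = 4.35 - 3.620·0.356863 = 3.058
Σt over all 5·10 pixels = 766909/6375 ≈ 120.2994510
V = pitch²·Σt = 1.88²·766909/6375 = 425.186

t(0,0)=3.058 V=425.186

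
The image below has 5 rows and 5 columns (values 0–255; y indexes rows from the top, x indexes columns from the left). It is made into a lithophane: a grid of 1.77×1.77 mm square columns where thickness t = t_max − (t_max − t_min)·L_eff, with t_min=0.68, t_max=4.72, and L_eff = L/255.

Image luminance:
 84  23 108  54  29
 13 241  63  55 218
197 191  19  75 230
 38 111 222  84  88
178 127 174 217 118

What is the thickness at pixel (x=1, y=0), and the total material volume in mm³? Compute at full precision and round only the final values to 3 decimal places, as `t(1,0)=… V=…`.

t(1,0)=4.356 V=222.912

span = t_max - t_min = 4.72 - 0.68 = 4.040
L(1,0) = 23, L_eff = 23/255 = 0.090196
t(1,0) = 4.72 - 4.040·0.090196 = 4.356
Σt over all 5·5 pixels = 453593/6375 ≈ 71.1518431
V = pitch²·Σt = 1.77²·453593/6375 = 222.912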